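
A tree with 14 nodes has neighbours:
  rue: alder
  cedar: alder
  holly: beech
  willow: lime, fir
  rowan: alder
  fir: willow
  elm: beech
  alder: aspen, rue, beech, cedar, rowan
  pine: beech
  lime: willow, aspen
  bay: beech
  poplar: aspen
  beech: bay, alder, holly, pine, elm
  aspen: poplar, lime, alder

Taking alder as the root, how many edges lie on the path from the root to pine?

2

Climbing from pine to the root: pine – beech – alder. That's 2 steps.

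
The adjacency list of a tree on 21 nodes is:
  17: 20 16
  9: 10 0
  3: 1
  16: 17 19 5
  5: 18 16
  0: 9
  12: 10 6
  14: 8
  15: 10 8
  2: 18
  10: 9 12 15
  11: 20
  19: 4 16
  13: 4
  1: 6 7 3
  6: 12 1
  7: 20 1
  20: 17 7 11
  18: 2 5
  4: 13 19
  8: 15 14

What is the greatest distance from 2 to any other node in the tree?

13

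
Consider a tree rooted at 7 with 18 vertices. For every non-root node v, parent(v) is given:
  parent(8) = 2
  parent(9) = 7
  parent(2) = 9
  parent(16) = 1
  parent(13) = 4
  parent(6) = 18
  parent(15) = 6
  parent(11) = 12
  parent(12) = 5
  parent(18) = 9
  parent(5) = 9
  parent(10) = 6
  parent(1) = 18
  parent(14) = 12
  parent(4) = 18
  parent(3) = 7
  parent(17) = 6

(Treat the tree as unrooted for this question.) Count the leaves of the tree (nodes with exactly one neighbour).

9

The leaves are 3, 8, 10, 11, 13, 14, 15, 16, 17.
That is 9 leaves.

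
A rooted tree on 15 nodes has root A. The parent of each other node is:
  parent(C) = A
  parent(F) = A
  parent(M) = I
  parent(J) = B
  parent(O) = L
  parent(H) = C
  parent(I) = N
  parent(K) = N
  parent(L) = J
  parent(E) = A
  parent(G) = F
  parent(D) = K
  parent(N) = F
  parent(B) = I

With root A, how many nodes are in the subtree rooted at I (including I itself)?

6

Descendants of I (including itself): I, B, M, J, L, O. That's 6.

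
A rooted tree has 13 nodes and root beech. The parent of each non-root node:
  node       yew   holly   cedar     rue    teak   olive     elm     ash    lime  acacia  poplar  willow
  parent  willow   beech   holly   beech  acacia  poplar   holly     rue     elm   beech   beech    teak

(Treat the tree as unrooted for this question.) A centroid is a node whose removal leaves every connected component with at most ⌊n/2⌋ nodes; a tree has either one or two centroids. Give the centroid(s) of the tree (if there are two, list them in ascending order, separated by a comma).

beech

Removing beech splits the tree into components of sizes 4, 4, 2, 2; the largest is 4 ≤ ⌊13/2⌋ = 6.
Every other node leaves some component of size > 6, so the centroid is unique.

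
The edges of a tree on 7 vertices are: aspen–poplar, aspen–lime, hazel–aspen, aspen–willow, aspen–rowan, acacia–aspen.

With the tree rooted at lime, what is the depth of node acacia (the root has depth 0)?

2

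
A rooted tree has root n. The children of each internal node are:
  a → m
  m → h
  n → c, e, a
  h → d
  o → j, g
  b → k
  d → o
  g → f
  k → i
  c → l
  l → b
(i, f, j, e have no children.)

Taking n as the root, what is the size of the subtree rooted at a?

The subtree rooted at a contains: a, m, h, d, o, g, j, f — 8 nodes.

8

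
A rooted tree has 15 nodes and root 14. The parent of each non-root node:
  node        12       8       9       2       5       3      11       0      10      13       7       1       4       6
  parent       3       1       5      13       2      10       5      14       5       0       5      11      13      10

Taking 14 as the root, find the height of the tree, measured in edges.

7

12 sits deepest: 14 → 0 → 13 → 2 → 5 → 10 → 3 → 12 — 7 edges from the root.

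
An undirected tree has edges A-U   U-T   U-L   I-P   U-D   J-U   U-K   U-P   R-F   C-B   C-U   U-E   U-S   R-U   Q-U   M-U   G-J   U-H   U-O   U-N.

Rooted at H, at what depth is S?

H – U – S — 2 edges.

2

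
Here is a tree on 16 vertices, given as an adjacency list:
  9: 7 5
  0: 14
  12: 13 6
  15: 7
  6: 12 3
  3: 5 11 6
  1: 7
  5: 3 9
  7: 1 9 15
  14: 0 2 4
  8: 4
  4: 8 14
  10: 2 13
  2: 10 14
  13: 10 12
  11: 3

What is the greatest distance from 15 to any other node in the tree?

A farthest node from 15 is 8.
The path 15 – 7 – 9 – 5 – 3 – 6 – 12 – 13 – 10 – 2 – 14 – 4 – 8 has 12 edges.

12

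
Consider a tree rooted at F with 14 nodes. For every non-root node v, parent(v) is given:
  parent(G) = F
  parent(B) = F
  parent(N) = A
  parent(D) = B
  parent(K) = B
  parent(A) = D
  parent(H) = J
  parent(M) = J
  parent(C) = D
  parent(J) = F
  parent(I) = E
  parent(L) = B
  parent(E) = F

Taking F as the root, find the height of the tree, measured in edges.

4

The longest root-to-leaf path is F–B–D–A–N (4 edges).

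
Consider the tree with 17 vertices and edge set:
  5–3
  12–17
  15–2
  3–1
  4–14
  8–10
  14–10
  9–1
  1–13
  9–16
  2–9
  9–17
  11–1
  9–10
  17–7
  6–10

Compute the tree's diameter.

6

Starting from 5, a farthest node is 4 at distance 6.
One longest path: 5–3–1–9–10–14–4.
So the diameter is 6.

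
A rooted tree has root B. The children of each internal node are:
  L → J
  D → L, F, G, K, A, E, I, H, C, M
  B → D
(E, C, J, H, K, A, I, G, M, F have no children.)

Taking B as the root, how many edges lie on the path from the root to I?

B–D–I — 2 edges.

2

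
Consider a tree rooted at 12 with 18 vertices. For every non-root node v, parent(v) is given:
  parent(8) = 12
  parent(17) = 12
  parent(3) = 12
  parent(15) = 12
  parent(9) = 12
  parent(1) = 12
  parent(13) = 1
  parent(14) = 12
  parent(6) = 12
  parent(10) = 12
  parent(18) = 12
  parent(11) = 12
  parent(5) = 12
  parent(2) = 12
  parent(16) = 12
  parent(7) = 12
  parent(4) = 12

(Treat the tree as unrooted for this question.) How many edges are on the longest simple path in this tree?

3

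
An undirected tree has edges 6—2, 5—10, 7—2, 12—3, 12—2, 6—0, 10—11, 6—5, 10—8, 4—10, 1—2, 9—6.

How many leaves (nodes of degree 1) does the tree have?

The leaves are 0, 1, 3, 4, 7, 8, 9, 11.
That is 8 leaves.

8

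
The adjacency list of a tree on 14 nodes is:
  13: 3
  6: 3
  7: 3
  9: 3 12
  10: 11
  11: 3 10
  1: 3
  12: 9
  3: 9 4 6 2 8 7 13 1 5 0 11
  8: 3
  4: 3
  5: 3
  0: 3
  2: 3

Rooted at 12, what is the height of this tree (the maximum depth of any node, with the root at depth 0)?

4

10 sits deepest: 12-9-3-11-10 — 4 edges from the root.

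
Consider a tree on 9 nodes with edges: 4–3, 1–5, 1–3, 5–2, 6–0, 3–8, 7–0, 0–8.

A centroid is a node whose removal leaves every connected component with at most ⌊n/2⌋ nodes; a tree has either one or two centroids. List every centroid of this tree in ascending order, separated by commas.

3

Delete 3: the remaining components have sizes 4, 3, 1. Max 4 ≤ 4, so 3 is a centroid.
Every other node leaves some component of size > 4, so the centroid is unique.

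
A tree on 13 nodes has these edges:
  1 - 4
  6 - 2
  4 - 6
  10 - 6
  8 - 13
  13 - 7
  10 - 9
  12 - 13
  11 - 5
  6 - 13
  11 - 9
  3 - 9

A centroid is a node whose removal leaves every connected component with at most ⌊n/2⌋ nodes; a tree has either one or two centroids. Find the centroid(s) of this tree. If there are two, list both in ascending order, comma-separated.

Delete 6: the remaining components have sizes 5, 4, 2, 1. Max 5 ≤ 6, so 6 is a centroid.
Every other node leaves some component of size > 6, so the centroid is unique.

6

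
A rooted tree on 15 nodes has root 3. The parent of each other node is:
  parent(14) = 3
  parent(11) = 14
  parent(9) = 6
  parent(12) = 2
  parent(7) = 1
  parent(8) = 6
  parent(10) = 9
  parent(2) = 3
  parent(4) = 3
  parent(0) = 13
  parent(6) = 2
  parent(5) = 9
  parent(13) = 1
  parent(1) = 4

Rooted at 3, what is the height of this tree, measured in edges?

10 sits deepest: 3–2–6–9–10 — 4 edges from the root.

4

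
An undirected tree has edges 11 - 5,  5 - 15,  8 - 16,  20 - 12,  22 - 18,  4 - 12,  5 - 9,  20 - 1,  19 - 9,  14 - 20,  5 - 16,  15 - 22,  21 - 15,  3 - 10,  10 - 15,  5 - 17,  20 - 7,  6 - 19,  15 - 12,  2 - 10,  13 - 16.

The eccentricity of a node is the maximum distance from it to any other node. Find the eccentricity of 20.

A farthest node from 20 is 6.
The path 20–12–15–5–9–19–6 has 6 edges.

6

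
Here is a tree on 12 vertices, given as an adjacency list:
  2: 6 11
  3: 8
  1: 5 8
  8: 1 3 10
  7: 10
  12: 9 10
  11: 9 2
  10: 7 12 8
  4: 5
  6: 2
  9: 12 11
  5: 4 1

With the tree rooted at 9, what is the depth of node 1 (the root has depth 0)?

Path from 9 to 1: 9–12–10–8–1, which has 4 edges.

4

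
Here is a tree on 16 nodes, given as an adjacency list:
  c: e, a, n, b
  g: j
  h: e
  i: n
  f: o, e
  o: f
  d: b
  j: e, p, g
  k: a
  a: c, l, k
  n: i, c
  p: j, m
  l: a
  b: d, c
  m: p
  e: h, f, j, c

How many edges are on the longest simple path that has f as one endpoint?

4

The node farthest from f is m (i, k, l, d also at distance 4), via f–e–j–p–m — 4 edges.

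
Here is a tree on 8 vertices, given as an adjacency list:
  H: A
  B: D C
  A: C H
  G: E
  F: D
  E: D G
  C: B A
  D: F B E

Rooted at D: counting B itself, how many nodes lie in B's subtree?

4

B's subtree: {B, C, A, H}, size 4.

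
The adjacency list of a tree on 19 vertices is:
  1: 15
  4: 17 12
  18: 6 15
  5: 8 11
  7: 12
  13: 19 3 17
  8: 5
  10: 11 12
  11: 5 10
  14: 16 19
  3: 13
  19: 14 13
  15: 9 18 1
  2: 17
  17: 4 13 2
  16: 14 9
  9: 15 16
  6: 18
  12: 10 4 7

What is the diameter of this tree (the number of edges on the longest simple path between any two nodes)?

14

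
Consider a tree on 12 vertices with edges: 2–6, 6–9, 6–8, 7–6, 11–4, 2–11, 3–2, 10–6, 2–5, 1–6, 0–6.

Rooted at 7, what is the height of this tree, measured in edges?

4

The longest root-to-leaf path is 7 – 6 – 2 – 11 – 4 (4 edges).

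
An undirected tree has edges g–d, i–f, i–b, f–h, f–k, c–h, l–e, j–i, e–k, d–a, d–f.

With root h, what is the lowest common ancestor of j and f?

Path j→root: j i f h; path f→root: f h.
First common node: f.

f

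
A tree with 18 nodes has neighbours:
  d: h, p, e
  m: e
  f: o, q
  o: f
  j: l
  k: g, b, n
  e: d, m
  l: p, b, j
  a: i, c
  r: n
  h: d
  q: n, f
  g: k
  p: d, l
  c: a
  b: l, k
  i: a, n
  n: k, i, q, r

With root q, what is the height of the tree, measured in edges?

8

A deepest node is m, reached by q – n – k – b – l – p – d – e – m.
That path has 8 edges, so the height is 8.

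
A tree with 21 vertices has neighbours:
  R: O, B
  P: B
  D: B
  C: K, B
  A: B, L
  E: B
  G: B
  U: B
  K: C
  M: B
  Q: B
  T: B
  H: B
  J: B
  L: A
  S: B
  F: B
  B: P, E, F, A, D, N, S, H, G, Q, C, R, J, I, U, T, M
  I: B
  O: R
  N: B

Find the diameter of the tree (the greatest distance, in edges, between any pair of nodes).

BFS from O reaches L last, at distance 4; BFS from L confirms no node is farther.
Path: O–R–B–A–L.

4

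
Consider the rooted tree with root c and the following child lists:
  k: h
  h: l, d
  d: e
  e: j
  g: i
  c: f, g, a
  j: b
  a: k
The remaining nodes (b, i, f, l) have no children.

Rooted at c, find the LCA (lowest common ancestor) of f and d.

Path f→root: f c; path d→root: d h k a c.
First common node: c.

c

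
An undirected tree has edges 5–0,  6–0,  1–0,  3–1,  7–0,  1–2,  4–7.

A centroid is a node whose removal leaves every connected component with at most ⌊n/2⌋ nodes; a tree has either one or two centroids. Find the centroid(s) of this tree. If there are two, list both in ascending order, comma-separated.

If 0 is removed the pieces have sizes 3, 2, 1, 1, all ≤ ⌊8/2⌋ = 4.
No neighbour of 0 does as well, so 0 is the unique centroid.

0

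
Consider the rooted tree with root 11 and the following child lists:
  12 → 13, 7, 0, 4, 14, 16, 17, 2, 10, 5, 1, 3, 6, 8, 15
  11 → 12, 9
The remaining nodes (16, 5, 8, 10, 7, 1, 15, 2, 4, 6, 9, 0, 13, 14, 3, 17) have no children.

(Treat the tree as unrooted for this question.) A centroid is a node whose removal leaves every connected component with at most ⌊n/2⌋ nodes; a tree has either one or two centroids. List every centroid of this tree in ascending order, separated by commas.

12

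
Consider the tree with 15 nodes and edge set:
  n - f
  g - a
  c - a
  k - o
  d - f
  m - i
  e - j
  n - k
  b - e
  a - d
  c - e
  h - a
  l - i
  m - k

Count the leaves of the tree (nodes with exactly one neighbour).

The leaves are b, g, h, j, l, o.
That is 6 leaves.

6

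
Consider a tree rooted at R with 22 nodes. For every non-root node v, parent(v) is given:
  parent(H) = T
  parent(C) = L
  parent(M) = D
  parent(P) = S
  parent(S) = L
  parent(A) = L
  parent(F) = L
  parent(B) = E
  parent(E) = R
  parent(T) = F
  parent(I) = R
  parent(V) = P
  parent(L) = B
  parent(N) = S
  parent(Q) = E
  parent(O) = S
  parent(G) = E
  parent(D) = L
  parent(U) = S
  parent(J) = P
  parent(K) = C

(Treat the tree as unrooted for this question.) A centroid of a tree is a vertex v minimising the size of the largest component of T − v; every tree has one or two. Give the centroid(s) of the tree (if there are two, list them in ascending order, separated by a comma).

Removing L splits the tree into components of sizes 7, 6, 3, 2, 2, 1; the largest is 7 ≤ ⌊22/2⌋ = 11.
Every other node leaves some component of size > 11, so the centroid is unique.

L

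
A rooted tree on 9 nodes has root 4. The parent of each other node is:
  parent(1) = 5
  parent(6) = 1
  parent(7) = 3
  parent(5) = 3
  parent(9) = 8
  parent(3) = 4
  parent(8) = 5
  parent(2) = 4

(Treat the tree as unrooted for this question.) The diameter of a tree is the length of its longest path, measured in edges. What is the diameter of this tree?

5

A longest path is 9 - 8 - 5 - 3 - 4 - 2, with 5 edges.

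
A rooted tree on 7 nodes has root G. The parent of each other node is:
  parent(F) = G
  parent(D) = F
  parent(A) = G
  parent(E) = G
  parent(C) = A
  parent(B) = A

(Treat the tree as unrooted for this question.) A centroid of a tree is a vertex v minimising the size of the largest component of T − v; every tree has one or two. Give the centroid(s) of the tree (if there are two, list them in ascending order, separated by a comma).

G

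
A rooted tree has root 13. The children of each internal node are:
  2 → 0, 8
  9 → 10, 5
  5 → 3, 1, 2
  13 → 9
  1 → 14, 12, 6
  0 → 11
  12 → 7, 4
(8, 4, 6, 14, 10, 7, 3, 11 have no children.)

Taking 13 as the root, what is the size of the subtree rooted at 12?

3

The subtree rooted at 12 contains: 12, 7, 4 — 3 nodes.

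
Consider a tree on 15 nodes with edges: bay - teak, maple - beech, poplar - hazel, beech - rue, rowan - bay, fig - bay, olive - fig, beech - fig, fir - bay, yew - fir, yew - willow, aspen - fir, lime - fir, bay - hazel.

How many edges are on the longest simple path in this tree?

BFS from willow reaches rue last, at distance 6; BFS from rue confirms no node is farther.
Path: willow - yew - fir - bay - fig - beech - rue.

6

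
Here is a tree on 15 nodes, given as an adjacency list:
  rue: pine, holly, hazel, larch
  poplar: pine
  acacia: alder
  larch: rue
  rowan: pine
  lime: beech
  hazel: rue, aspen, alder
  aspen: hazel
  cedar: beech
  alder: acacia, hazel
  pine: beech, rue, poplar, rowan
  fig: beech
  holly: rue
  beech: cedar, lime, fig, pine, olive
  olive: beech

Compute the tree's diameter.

6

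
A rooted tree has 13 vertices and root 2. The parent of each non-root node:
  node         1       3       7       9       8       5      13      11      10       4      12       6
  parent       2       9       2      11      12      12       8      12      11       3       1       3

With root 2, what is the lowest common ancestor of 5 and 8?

5's ancestor chain is 5, 12, 1, 2 and 8's is 8, 12, 1, 2; they first meet at 12.

12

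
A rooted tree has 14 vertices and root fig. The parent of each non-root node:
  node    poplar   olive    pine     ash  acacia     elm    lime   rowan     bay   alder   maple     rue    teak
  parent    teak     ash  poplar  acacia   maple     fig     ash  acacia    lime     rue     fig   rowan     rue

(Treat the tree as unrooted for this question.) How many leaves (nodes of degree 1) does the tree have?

5

Degree-1 nodes: alder, bay, elm, olive, pine — 5 of them.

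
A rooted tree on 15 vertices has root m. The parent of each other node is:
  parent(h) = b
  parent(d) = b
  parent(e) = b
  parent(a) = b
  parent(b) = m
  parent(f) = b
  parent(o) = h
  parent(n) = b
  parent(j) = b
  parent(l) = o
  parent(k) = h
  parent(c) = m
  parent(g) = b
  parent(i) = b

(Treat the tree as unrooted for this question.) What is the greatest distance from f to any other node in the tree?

4

A farthest node from f is l.
The path f–b–h–o–l has 4 edges.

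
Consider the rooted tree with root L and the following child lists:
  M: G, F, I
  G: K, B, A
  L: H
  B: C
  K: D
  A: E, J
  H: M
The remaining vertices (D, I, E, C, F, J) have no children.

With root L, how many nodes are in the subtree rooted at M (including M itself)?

11

Descendants of M (including itself): M, I, F, G, K, A, B, D, E, J, C. That's 11.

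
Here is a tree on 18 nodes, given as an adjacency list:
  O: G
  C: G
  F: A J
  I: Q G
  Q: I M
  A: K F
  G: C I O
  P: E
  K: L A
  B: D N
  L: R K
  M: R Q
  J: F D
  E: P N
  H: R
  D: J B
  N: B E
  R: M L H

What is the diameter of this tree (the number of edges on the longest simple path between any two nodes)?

Starting from C, a farthest node is P at distance 15.
One longest path: C - G - I - Q - M - R - L - K - A - F - J - D - B - N - E - P.
So the diameter is 15.

15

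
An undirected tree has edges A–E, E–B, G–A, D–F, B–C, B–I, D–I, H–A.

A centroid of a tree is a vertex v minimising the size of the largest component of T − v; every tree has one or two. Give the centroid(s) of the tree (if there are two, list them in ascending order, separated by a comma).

Delete B: the remaining components have sizes 4, 3, 1. Max 4 ≤ 4, so B is a centroid.
No neighbour of B does as well, so B is the unique centroid.

B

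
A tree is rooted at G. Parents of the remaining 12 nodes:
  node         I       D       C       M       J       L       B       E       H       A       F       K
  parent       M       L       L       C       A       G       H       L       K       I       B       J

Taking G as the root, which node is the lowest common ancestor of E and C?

L

E's ancestor chain is E, L, G and C's is C, L, G; they first meet at L.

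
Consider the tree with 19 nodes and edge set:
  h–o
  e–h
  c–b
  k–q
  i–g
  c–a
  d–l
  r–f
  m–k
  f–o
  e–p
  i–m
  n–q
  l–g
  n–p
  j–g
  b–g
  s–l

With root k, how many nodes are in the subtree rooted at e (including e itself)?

5

e's subtree: {e, h, o, f, r}, size 5.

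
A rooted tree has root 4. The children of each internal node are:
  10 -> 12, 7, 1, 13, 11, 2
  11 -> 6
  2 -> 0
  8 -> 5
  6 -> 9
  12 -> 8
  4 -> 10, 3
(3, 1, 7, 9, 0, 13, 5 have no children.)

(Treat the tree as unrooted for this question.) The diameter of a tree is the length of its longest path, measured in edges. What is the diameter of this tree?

A longest path is 9–6–11–10–12–8–5, with 6 edges.

6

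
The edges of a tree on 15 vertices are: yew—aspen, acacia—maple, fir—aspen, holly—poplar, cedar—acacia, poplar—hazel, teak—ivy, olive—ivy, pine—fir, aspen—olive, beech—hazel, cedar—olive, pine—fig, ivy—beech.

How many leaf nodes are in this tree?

5

The leaves are fig, holly, maple, teak, yew.
That is 5 leaves.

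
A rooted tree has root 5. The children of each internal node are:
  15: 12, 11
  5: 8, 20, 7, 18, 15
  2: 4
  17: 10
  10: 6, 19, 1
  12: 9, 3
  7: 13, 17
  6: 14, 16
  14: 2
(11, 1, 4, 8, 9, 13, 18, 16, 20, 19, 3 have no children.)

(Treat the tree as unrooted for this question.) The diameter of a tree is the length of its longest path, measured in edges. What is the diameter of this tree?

10

BFS from 4 reaches 9 last, at distance 10; BFS from 9 confirms no node is farther.
Path: 4 - 2 - 14 - 6 - 10 - 17 - 7 - 5 - 15 - 12 - 9.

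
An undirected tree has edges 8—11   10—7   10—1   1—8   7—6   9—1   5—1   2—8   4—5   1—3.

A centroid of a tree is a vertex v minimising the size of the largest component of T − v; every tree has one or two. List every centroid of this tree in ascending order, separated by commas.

Removing 1 splits the tree into components of sizes 3, 3, 2, 1, 1; the largest is 3 ≤ ⌊11/2⌋ = 5.
Every other node leaves some component of size > 5, so the centroid is unique.

1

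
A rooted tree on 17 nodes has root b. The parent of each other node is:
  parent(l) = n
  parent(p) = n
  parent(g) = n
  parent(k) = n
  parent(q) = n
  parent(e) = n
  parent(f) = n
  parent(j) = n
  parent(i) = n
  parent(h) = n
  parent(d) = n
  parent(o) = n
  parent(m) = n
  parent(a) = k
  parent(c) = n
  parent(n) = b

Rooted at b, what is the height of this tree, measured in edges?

3

A deepest node is a, reached by b – n – k – a.
That path has 3 edges, so the height is 3.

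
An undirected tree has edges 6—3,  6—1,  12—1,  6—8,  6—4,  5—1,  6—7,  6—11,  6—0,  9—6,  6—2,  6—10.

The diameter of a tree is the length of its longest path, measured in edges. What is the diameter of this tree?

A longest path is 5 – 1 – 6 – 2, with 3 edges.

3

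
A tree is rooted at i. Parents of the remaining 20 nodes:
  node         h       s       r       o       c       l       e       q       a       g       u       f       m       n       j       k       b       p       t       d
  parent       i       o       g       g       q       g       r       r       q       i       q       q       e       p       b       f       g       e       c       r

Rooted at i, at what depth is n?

5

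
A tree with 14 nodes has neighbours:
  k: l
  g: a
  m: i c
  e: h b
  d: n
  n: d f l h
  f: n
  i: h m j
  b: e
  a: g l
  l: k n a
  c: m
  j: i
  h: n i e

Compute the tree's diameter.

BFS from c reaches g last, at distance 7; BFS from g confirms no node is farther.
Path: c - m - i - h - n - l - a - g.

7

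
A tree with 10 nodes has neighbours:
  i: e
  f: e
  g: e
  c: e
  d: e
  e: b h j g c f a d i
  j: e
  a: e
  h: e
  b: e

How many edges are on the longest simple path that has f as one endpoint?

2

A farthest node from f is a (i, h, b, j, g, c, d also at distance 2).
The path f-e-a has 2 edges.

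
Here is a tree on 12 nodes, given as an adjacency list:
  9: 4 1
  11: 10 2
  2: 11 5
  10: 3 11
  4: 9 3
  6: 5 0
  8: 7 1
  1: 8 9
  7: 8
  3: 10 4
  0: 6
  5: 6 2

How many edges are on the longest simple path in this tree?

A longest path is 7 – 8 – 1 – 9 – 4 – 3 – 10 – 11 – 2 – 5 – 6 – 0, with 11 edges.

11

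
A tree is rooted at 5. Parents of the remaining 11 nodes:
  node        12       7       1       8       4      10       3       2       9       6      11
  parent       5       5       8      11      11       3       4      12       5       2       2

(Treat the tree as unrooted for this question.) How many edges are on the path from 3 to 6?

The path is 3–4–11–2–6, which has 4 edges.

4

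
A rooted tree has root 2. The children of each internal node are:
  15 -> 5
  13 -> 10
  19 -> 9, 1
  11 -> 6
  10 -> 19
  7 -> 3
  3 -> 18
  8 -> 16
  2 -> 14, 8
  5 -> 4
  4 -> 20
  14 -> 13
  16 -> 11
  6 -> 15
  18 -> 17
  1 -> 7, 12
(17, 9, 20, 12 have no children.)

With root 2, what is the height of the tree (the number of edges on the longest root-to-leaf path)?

The longest root-to-leaf path is 2–14–13–10–19–1–7–3–18–17 (9 edges).

9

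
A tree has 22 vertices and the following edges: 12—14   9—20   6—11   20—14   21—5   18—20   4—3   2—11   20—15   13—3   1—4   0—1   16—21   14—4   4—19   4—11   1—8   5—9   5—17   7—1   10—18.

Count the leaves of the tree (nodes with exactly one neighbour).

The leaves are 0, 2, 6, 7, 8, 10, 12, 13, 15, 16, 17, 19.
That is 12 leaves.

12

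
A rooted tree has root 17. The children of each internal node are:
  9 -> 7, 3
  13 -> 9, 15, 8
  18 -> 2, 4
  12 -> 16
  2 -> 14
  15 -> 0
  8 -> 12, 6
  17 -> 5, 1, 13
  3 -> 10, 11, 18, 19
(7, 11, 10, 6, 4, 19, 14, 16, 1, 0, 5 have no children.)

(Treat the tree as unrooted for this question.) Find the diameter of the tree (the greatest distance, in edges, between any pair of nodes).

8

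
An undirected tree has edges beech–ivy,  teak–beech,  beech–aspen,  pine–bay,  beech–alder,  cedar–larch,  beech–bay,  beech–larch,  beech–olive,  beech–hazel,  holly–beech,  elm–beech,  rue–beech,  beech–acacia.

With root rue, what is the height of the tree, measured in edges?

The longest root-to-leaf path is rue–beech–bay–pine (3 edges).

3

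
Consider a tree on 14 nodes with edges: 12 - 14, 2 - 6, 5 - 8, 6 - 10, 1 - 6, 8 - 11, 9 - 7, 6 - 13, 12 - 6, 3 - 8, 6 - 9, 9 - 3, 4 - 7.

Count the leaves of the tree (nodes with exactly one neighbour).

Exactly 8 nodes have a single neighbour: 1, 2, 4, 5, 10, 11, 13, 14.

8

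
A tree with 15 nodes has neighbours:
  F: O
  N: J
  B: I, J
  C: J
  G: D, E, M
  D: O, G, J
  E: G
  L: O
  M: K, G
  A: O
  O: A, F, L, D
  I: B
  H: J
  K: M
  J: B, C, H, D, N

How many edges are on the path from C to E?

C–J–D–G–E: 4 edges.

4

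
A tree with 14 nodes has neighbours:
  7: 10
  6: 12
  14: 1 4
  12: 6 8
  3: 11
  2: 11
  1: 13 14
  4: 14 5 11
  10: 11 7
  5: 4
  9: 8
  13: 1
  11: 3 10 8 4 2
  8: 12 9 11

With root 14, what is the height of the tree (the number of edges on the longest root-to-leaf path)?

The longest root-to-leaf path is 14 – 4 – 11 – 8 – 12 – 6 (5 edges).

5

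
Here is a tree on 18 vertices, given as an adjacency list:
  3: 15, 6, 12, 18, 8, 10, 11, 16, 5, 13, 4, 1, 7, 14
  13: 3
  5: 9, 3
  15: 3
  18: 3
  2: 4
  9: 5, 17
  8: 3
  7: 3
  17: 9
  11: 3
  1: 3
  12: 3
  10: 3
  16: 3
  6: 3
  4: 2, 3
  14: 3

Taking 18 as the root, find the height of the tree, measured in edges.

A deepest node is 17, reached by 18-3-5-9-17.
That path has 4 edges, so the height is 4.

4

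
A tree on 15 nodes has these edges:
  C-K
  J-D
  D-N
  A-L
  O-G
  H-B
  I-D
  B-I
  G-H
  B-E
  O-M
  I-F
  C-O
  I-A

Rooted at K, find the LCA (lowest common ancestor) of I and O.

Path I→root: I B H G O C K; path O→root: O C K.
First common node: O.

O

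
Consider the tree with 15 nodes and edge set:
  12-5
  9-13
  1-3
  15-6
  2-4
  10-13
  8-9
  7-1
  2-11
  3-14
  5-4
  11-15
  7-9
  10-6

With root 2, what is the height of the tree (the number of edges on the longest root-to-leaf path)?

10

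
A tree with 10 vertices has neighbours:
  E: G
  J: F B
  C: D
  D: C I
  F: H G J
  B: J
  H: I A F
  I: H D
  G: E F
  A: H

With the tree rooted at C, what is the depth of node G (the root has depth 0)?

Path from C to G: C → D → I → H → F → G, which has 5 edges.

5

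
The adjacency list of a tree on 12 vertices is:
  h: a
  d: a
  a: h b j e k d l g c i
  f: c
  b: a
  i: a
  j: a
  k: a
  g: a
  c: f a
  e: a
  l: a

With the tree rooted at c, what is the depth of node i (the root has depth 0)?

Climbing from i to the root: i – a – c. That's 2 steps.

2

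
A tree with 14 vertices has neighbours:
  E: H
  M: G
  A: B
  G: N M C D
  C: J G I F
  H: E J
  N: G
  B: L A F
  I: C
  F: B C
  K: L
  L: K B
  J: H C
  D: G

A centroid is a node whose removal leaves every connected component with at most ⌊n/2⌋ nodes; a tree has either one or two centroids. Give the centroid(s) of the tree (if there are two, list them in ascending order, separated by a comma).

C

Removing C splits the tree into components of sizes 5, 4, 3, 1; the largest is 5 ≤ ⌊14/2⌋ = 7.
Every other node leaves some component of size > 7, so the centroid is unique.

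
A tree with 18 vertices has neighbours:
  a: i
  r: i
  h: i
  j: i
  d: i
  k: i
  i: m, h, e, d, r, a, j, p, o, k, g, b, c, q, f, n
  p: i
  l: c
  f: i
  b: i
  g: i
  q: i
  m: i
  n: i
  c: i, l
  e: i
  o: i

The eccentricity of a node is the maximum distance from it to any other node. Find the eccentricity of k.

3

The node farthest from k is l, via k–i–c–l — 3 edges.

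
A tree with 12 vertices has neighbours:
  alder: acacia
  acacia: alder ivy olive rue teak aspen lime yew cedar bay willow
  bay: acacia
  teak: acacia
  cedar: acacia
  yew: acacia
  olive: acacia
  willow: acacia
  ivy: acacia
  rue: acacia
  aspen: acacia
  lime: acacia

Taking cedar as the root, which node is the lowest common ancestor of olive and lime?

Ancestors of olive (toward the root): olive, acacia, cedar.
Ancestors of lime: lime, acacia, cedar.
The deepest node appearing in both lists is acacia.

acacia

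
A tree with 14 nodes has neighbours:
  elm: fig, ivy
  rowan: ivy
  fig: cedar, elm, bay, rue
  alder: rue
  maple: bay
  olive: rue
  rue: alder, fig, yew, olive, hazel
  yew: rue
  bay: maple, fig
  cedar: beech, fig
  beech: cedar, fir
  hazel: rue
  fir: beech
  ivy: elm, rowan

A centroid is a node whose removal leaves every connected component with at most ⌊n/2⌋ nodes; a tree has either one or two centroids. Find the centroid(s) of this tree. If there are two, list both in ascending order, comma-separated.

If fig is removed the pieces have sizes 5, 3, 3, 2, all ≤ ⌊14/2⌋ = 7.
No neighbour of fig does as well, so fig is the unique centroid.

fig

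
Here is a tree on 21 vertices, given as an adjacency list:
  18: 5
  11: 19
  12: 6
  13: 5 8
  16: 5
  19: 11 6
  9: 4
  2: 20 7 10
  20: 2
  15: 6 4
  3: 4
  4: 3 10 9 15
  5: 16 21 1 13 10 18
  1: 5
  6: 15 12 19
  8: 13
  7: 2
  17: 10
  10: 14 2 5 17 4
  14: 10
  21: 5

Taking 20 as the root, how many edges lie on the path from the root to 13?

Path from 20 to 13: 20–2–10–5–13, which has 4 edges.

4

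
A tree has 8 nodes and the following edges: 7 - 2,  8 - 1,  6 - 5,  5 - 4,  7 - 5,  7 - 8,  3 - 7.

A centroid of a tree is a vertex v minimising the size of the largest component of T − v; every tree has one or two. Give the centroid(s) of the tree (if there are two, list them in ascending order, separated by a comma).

7

Removing 7 splits the tree into components of sizes 3, 2, 1, 1; the largest is 3 ≤ ⌊8/2⌋ = 4.
No neighbour of 7 does as well, so 7 is the unique centroid.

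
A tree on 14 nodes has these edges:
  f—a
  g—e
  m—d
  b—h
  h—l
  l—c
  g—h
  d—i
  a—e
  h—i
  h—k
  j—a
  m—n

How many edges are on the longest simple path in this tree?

8

Starting from n, a farthest node is f at distance 8.
One longest path: n – m – d – i – h – g – e – a – f.
So the diameter is 8.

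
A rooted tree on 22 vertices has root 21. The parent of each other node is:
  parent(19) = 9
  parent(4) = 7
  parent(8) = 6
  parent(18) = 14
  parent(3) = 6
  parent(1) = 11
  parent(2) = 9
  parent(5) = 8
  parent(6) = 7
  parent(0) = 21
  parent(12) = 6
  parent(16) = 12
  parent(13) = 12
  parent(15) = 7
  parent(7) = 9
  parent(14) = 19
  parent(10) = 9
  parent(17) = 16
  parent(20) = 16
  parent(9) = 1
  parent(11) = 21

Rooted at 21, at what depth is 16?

Path from 21 to 16: 21–11–1–9–7–6–12–16, which has 7 edges.

7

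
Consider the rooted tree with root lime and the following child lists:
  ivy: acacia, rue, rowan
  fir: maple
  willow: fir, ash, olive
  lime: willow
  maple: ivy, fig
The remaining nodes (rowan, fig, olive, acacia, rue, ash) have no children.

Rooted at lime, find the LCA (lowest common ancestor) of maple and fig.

Ancestors of maple (toward the root): maple, fir, willow, lime.
Ancestors of fig: fig, maple, fir, willow, lime.
The deepest node appearing in both lists is maple.

maple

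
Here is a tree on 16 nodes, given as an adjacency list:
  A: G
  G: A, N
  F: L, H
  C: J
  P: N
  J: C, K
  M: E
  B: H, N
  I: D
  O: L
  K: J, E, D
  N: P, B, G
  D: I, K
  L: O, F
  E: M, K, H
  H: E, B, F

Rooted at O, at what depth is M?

5

Climbing from M to the root: M–E–H–F–L–O. That's 5 steps.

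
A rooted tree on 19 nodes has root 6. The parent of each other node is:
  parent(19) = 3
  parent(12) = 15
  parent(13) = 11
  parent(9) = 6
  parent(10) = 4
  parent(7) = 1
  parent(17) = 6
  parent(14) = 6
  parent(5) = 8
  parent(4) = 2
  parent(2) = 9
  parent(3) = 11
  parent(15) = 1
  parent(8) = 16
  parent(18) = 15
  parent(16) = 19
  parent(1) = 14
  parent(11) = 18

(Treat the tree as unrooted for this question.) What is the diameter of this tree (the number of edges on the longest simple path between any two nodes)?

14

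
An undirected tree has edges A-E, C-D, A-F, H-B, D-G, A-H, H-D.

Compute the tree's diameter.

BFS from F reaches G last, at distance 4; BFS from G confirms no node is farther.
Path: F–A–H–D–G.

4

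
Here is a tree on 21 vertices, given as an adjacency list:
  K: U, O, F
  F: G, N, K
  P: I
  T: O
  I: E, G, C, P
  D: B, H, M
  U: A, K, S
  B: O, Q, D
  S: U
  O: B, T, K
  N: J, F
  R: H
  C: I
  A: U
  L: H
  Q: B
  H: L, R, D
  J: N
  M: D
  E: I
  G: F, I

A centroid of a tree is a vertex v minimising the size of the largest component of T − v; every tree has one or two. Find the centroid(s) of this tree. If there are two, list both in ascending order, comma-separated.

Removing K splits the tree into components of sizes 9, 8, 3; the largest is 9 ≤ ⌊21/2⌋ = 10.
Every other node leaves some component of size > 10, so the centroid is unique.

K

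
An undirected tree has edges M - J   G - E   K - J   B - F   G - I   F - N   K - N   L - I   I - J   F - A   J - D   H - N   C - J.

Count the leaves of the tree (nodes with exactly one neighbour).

The leaves are A, B, C, D, E, H, L, M.
That is 8 leaves.

8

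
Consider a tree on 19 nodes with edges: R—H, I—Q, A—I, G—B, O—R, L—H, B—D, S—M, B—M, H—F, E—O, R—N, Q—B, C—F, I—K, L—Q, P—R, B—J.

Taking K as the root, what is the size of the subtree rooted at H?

Descendants of H (including itself): H, R, F, O, P, N, C, E. That's 8.

8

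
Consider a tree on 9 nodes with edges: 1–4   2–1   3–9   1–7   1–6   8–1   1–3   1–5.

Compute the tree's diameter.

A longest path is 9–3–1–5, with 3 edges.

3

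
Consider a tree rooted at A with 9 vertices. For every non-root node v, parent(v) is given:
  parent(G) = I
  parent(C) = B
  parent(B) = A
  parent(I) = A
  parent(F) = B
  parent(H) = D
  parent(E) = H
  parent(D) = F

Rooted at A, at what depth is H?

4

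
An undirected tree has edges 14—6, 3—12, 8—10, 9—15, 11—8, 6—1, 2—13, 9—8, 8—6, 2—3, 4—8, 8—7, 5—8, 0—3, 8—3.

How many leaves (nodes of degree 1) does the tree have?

Exactly 11 nodes have a single neighbour: 0, 1, 4, 5, 7, 10, 11, 12, 13, 14, 15.

11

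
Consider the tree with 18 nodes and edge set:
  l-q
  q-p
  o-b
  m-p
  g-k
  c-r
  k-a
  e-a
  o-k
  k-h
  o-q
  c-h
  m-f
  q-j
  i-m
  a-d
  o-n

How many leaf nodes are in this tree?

10

Exactly 10 nodes have a single neighbour: b, d, e, f, g, i, j, l, n, r.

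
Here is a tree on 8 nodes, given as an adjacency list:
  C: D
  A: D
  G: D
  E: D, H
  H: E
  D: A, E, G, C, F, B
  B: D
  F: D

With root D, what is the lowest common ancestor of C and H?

D

Path C→root: C D; path H→root: H E D.
First common node: D.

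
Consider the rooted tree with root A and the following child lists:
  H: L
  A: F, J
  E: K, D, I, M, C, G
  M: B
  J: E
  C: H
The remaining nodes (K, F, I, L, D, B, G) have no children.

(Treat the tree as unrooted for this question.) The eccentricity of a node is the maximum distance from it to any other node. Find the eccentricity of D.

4

The node farthest from D is F (L also at distance 4), via D – E – J – A – F — 4 edges.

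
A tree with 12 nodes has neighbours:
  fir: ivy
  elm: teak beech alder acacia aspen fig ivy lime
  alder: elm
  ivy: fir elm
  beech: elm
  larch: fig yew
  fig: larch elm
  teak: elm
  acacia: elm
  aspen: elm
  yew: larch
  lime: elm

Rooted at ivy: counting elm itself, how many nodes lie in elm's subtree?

10

Descendants of elm (including itself): elm, fig, aspen, beech, acacia, alder, teak, lime, larch, yew. That's 10.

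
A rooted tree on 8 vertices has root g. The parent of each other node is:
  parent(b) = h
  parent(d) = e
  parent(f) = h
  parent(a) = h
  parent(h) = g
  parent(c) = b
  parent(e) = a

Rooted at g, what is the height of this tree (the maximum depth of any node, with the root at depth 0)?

4

A deepest node is d, reached by g → h → a → e → d.
That path has 4 edges, so the height is 4.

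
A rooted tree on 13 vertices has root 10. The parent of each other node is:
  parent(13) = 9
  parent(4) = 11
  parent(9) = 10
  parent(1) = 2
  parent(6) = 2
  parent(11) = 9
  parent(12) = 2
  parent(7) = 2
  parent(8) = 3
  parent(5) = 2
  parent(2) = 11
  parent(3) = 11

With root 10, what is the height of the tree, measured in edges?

The longest root-to-leaf path is 10 → 9 → 11 → 2 → 5 (4 edges).

4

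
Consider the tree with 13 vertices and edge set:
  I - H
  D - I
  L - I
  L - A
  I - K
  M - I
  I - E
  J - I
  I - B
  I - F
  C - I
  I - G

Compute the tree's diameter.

A longest path is A–L–I–F, with 3 edges.

3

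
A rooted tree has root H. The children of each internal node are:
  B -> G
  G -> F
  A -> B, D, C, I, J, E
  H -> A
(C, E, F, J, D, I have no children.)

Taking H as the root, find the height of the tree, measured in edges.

4

The longest root-to-leaf path is H-A-B-G-F (4 edges).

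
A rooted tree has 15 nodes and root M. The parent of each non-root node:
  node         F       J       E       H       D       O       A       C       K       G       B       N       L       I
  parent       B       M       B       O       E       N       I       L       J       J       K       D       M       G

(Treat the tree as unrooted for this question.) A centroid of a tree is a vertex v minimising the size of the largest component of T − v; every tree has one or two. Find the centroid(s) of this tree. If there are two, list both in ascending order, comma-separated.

K

If K is removed the pieces have sizes 7, 7, all ≤ ⌊15/2⌋ = 7.
Every other node leaves some component of size > 7, so the centroid is unique.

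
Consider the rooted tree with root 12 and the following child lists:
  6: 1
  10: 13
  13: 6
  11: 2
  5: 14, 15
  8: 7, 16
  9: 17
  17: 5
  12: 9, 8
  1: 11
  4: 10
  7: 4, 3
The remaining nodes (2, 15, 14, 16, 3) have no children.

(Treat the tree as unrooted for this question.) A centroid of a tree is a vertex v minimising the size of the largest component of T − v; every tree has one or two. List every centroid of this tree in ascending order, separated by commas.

If 7 is removed the pieces have sizes 8, 7, 1, all ≤ ⌊17/2⌋ = 8.
Every other node leaves some component of size > 8, so the centroid is unique.

7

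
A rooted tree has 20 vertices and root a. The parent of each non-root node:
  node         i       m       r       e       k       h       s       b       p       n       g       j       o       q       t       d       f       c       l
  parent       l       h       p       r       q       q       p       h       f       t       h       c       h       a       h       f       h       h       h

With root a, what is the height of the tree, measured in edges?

6

The longest root-to-leaf path is a-q-h-f-p-r-e (6 edges).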